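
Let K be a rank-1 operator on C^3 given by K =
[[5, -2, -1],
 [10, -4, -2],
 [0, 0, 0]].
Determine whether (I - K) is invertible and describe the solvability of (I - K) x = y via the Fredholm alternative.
(I - K) is singular (det(I - K) = 0, i.e. 1 ∈ sigma(K)). (I - K) x = y is solvable iff y ⊥ ker((I - K)^*) = span{(5, -2, -1)}, i.e. iff 5y_1 - 2y_2 - y_3 = 0. When solvable, the solutions are x = y + c·(1, 2, 0), c arbitrary (ker(I - K) = span{(1, 2, 0)}, dimension 1).

K has rank 1, so it is an outer product K = u v^T: every row of K is a multiple of one row vector. Reading off the entries, u = (1, 2, 0) and v = (5, -2, -1) (row i of K equals u_i·v^T). A rank-one matrix u v^T satisfies K u = u (v·u) and kills the (2)-dimensional subspace v^⊥, so its characteristic polynomial is lambda^2 (lambda - v·u) with v·u = tr K = 1. Hence the eigenvalues of I - K are 1 (multiplicity 2) and 1 - (1) = 0, so det(I - K) = 0. (Direct check: I - K =
[[-4, 2, 1],
 [-10, 5, 2],
 [0, 0, 1]]
has determinant 0.) So 1 is an eigenvalue of K and (I - K) is not invertible. The finite-dimensional Fredholm alternative says: either (I - K) is invertible, or ker(I - K) ≠ {0} and then range(I - K) = ker((I - K)^*)^⊥, with dim ker(I - K) = dim ker((I - K)^*). We are in the second case, so we need both kernels. Kernel of I - K: (I - K) u = u - u (v·u) = u - u = 0, so ker(I - K) = span{u} = span{(1, 2, 0)} (it is exactly 1-dimensional because rank(I - K) = 2). Kernel of the adjoint: K is real, so (I - K)^* = I - K^T = I - v u^T, and (I - v u^T) v = v - v (u·v) = 0; hence ker((I - K)^*) = span{v} = span{(5, -2, -1)}. Therefore (I - K) x = y is solvable iff <y, v> = 0, i.e. iff 5y_1 - 2y_2 - y_3 = 0. When this holds, K y = u (v·y) = 0, so (I - K) y = y and x = y is a particular solution; the full solution set is the line x = y + c·u = y + c·(1, 2, 0), c ∈ C.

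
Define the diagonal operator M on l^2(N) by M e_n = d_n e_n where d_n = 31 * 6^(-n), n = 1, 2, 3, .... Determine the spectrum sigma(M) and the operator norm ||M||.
sigma(M) = {31 * 6^(-n) : n ≥ 1} ∪ {0}; ||M|| = 31/6

A bounded diagonal operator on l^2 with diagonal entries d_n has spectrum equal to the closure of {d_n : n ≥ 1}: every d_n is an eigenvalue (with eigenvector e_n), so {d_n} ⊂ sigma(M); the spectrum is closed, so its closure is too; and for lambda not in the closure, (M - lambda I) has bounded inverse (the diagonal entries 1/(d_n - lambda) are bounded). For our sequence d_n = 31 * 6^(-n), n = 1, 2, 3, ...:
  - {d_n} = {31 * 6^(-n) : n ≥ 1}; the only limit point is 0
  - closure = {31 * 6^(-n) : n ≥ 1} ∪ {0}
For the norm: a diagonal operator has ||M|| = sup_n |d_n|. Here d_n = 31 * 6^(-n) is positive and decreasing, so sup_n |d_n| = d_1 = 31/6. So ||M|| = 31/6.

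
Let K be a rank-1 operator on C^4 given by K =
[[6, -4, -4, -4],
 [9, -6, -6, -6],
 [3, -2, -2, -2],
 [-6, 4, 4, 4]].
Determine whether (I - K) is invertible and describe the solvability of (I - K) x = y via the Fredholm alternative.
(I - K) is invertible (det(I - K) = -1 ≠ 0), so for every y in C^4 the equation (I - K) x = y has a unique solution.

K has rank 1, so it is an outer product K = u v^T: every row of K is a multiple of one row vector. Reading off the entries, u = (2, 3, 1, -2) and v = (3, -2, -2, -2) (row i of K equals u_i·v^T). A rank-one matrix u v^T satisfies K u = u (v·u) and kills the (3)-dimensional subspace v^⊥, so its characteristic polynomial is lambda^3 (lambda - v·u) with v·u = tr K = 2. Hence the eigenvalues of I - K are 1 (multiplicity 3) and 1 - (2) = -1, so det(I - K) = -1. (Direct check: I - K =
[[-5, 4, 4, 4],
 [-9, 7, 6, 6],
 [-3, 2, 3, 2],
 [6, -4, -4, -3]]
has determinant -1.) The finite-dimensional Fredholm alternative says: either (I - K) is invertible, or ker(I - K) ≠ {0} and then range(I - K) = ker((I - K)^*)^⊥, with dim ker(I - K) = dim ker((I - K)^*). Since det(I - K) ≠ 0, 1 is not an eigenvalue of K and ker(I - K) = {0}, so we are in the first case: for every y there is a unique x = (I - K)^(-1) y. Explicitly, by the Sherman–Morrison formula, (I - u v^T)^(-1) = I + u v^T/(1 - v·u), i.e. (I - K)^(-1) = I - K.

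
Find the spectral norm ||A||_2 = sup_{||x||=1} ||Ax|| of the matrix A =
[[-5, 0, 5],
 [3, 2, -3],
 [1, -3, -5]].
||A||_2 ≈ 9.3917 (= sqrt(largest eigenvalue of A^T A))

||A||_2 = sigma_max(A) = sqrt(lambda_max(A^T A)). Form the symmetric matrix M = A^T A =
[[35, 3, -39],
 [3, 13, 9],
 [-39, 9, 59]].
Its characteristic polynomial (trace, sum of principal 2x2 minors, determinant of M give the coefficients) is
  p(λ) = det(λ I - M) = λ^3 - 107λ^2 + 1676λ - 1600.
No integer candidate from the rational root theorem (±divisors of 1600) is a root, so the roots are irrational. The cubic discriminant is Δ = 10583957520 > 0, so there are three distinct real roots. p(1) = -30 and p(2) = 1332 have opposite signs, so a root lies in (1, 2); Newton's method refines it to λ ≈ 1.0205. p(17) = 882 and p(18) = -268 have opposite signs, so a root lies in (17, 18); Newton's method refines it to λ ≈ 17.7752. p(88) = -1248 and p(89) = 4986 have opposite signs, so a root lies in (88, 89); Newton's method refines it to λ ≈ 88.2043. Check (Vieta): the three roots sum to 107, matching tr M = 107.
So the eigenvalues of A^T A are ≈ 1.0205, 17.7752, 88.2043 (all ≥ 0, as they must be for A^T A). The largest is λ_max ≈ 88.2043, hence ||A||_2 = sqrt(λ_max) ≈ 9.3917.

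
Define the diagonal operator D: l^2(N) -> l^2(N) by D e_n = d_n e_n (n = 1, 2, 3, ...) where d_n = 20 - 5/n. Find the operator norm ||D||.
||D|| = 20

For a diagonal operator on l^2 with entries d_n, ||D|| = sup_n |d_n|. Here d_1 = 15, d_2 = 35/2, ..., and d_n = 20 - 5/n increases monotonically toward 20. All terms lie in [15, 20), so |d_n| = d_n and the supremum is the limit 20, which is not attained by any individual d_n. Hence ||D|| = 20.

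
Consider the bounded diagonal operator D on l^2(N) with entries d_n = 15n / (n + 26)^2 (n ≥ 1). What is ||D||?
||D|| = 15/104 (attained at n = 26)

For D diagonal, ||D|| = sup_n |d_n|. Treat f(x) = 15x / (x + 26)^2 for real x > 0. By the quotient rule, f'(x) = 15(26 - x)/(x + 26)^3, which is positive for x < 26 and negative for x > 26. So f has a unique maximum at x = 26, and since 26 is a positive integer, the supremum over n ≥ 1 is attained at n = 26: d_26 = 15·26/(26 + 26)^2 = 15·26/2704 = 15/104. Hence ||D|| = 15/104.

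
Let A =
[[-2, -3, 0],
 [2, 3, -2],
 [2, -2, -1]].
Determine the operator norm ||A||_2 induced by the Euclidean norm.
||A||_2 ≈ 5.3143 (= sqrt(largest eigenvalue of A^T A))

||A||_2 = sigma_max(A) = sqrt(lambda_max(A^T A)). Form the symmetric matrix M = A^T A =
[[12, 8, -6],
 [8, 22, -4],
 [-6, -4, 5]].
Its characteristic polynomial (trace, sum of principal 2x2 minors, determinant of M give the coefficients) is
  p(λ) = det(λ I - M) = λ^3 - 39λ^2 + 318λ - 400.
No integer candidate from the rational root theorem (±divisors of 400) is a root, so the roots are irrational. The cubic discriminant is Δ = 15243876 > 0, so there are three distinct real roots. p(1) = -120 and p(2) = 88 have opposite signs, so a root lies in (1, 2); Newton's method refines it to λ ≈ 1.5357. p(9) = 32 and p(10) = -120 have opposite signs, so a root lies in (9, 10); Newton's method refines it to λ ≈ 9.2228. p(28) = -120 and p(29) = 412 have opposite signs, so a root lies in (28, 29); Newton's method refines it to λ ≈ 28.2415. Check (Vieta): the three roots sum to 39, matching tr M = 39.
So the eigenvalues of A^T A are ≈ 1.5357, 9.2228, 28.2415 (all ≥ 0, as they must be for A^T A). The largest is λ_max ≈ 28.2415, hence ||A||_2 = sqrt(λ_max) ≈ 5.3143.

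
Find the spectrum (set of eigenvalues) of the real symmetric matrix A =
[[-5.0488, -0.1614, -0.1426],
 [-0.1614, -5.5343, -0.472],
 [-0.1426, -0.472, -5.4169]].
sigma(A) ≈ {-6, -5} (-5 with multiplicity 2)

A is real symmetric, so its spectrum consists of real eigenvalues. Expanding the characteristic polynomial of the displayed matrix gives
  det(λ I - A) = p(λ) = λ^3 + (16)λ^2 + (85)λ + (150).
Solving p(λ) = 0 yields eigenvalues ≈ -6, -5, -5. (A is shown rounded to 4 decimals, so these recover the underlying integer eigenvalues to within that precision.)
Verification: the trace of A = -16 equals the sum of eigenvalues -16, and det(A) ≈ -150.0000 matches the eigenvalue product -150.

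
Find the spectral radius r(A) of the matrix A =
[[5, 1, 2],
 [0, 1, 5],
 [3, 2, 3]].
r(A) ≈ 7.6378

The eigenvalues of A are the roots of its characteristic polynomial. With M = A (coefficients from the trace, the sum of principal 2x2 minors, and det A):
  p(λ) = det(λ I - M) = λ^3 - 9λ^2 + 7λ + 26.
No integer candidate from the rational root theorem (±divisors of 26) is a root, so the roots are irrational. The cubic discriminant is Δ = 30677 > 0, so there are three distinct real roots. p(-2) = -32 and p(-1) = 9 have opposite signs, so a root lies in (-2, -1); Newton's method refines it to λ ≈ -1.2856. p(2) = 12 and p(3) = -7 have opposite signs, so a root lies in (2, 3); Newton's method refines it to λ ≈ 2.6478. p(7) = -23 and p(8) = 18 have opposite signs, so a root lies in (7, 8); Newton's method refines it to λ ≈ 7.6378. Check (Vieta): the three roots sum to 9, matching tr M = 9.
Thus the eigenvalues (to 4 decimals) are -1.2856 (modulus 1.2856); 2.6478 (modulus 2.6478); 7.6378 (modulus 7.6378). The spectral radius is the largest modulus: r(A) ≈ 7.6378. (Cross-check: r(A) ≤ ||A||_2 ≈ 7.7736; equality holds whenever A is normal, though it can also hold for some non-normal A.)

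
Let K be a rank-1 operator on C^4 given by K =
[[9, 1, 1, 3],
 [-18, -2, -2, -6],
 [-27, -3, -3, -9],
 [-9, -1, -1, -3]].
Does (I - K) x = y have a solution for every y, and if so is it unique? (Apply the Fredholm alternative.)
(I - K) is singular (det(I - K) = 0, i.e. 1 ∈ sigma(K)). (I - K) x = y is solvable iff y ⊥ ker((I - K)^*) = span{(9, 1, 1, 3)}, i.e. iff 9y_1 + y_2 + y_3 + 3y_4 = 0. When solvable, the solutions are x = y + c·(1, -2, -3, -1), c arbitrary (ker(I - K) = span{(1, -2, -3, -1)}, dimension 1).

K has rank 1, so it is an outer product K = u v^T: every row of K is a multiple of one row vector. Reading off the entries, u = (1, -2, -3, -1) and v = (9, 1, 1, 3) (row i of K equals u_i·v^T). A rank-one matrix u v^T satisfies K u = u (v·u) and kills the (3)-dimensional subspace v^⊥, so its characteristic polynomial is lambda^3 (lambda - v·u) with v·u = tr K = 1. Hence the eigenvalues of I - K are 1 (multiplicity 3) and 1 - (1) = 0, so det(I - K) = 0. (Direct check: I - K =
[[-8, -1, -1, -3],
 [18, 3, 2, 6],
 [27, 3, 4, 9],
 [9, 1, 1, 4]]
has determinant 0.) So 1 is an eigenvalue of K and (I - K) is not invertible. The finite-dimensional Fredholm alternative says: either (I - K) is invertible, or ker(I - K) ≠ {0} and then range(I - K) = ker((I - K)^*)^⊥, with dim ker(I - K) = dim ker((I - K)^*). We are in the second case, so we need both kernels. Kernel of I - K: (I - K) u = u - u (v·u) = u - u = 0, so ker(I - K) = span{u} = span{(1, -2, -3, -1)} (it is exactly 1-dimensional because rank(I - K) = 3). Kernel of the adjoint: K is real, so (I - K)^* = I - K^T = I - v u^T, and (I - v u^T) v = v - v (u·v) = 0; hence ker((I - K)^*) = span{v} = span{(9, 1, 1, 3)}. Therefore (I - K) x = y is solvable iff <y, v> = 0, i.e. iff 9y_1 + y_2 + y_3 + 3y_4 = 0. When this holds, K y = u (v·y) = 0, so (I - K) y = y and x = y is a particular solution; the full solution set is the line x = y + c·u = y + c·(1, -2, -3, -1), c ∈ C.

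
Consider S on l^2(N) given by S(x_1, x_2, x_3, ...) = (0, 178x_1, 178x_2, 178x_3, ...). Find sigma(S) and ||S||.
sigma(S) = closed disk {z in C : |z| ≤ 178}; ||S|| = 178

Note S = 178·U where U is the unit right shift (U x)_k = x_{k-1} (with x_0 := 0); so ||S|| = 178||U|| and sigma(S) = 178·sigma(U). ||S x||^2 = sum_{k≥1} |178x_k|^2 = 31684||x||^2, so ||S|| = 178 and sigma(S) ⊂ {|z| ≤ 178}. For any |lambda| < 178, the equation (S - lambda I) x = 0 forces x_1 = 0, then 178x_k = lambda x_{k+1} ⇒ x = 0, so S has no eigenvalues. But (S - lambda I) is not surjective for |lambda| < 178: solving (S - lambda I) x = e_1 would require x_n proportional to (lambda/178)^(-n), which is not in l^2. So every |lambda| < 178 lies in the residual spectrum. The boundary |lambda| = 178 is in the approximate point spectrum (the spectrum is closed). Hence sigma(S) is the closed disk of radius 178.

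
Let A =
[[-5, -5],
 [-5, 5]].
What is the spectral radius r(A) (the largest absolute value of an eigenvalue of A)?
r(A) = sqrt(200)/2 ≈ 7.0711

The eigenvalues of A are the roots of its characteristic polynomial. With M = A (coefficients from the trace and determinant):
  p(λ) = det(λ I - M) = λ^2 - 50.
For λ^2 - 50 the discriminant is 200. It is nonnegative but not a perfect square, so the roots are real and irrational: λ = ± sqrt(200)/2 ≈ 7.0711, -7.0711.
Thus the eigenvalues (to 4 decimals) are 7.0711 (modulus 7.0711); -7.0711 (modulus 7.0711). The spectral radius is the largest modulus: r(A) = sqrt(200)/2 ≈ 7.0711. (Cross-check: r(A) ≤ ||A||_2 ≈ 7.0711; equality holds whenever A is normal, though it can also hold for some non-normal A.)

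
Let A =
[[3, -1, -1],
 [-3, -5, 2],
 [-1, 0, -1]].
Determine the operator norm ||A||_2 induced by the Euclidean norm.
||A||_2 ≈ 6.271 (= sqrt(largest eigenvalue of A^T A))

||A||_2 = sigma_max(A) = sqrt(lambda_max(A^T A)). Form the symmetric matrix M = A^T A =
[[19, 12, -8],
 [12, 26, -9],
 [-8, -9, 6]].
Its characteristic polynomial (trace, sum of principal 2x2 minors, determinant of M give the coefficients) is
  p(λ) = det(λ I - M) = λ^3 - 51λ^2 + 475λ - 625.
No integer candidate from the rational root theorem (±divisors of 625) is a root, so the roots are irrational. The cubic discriminant is Δ = 88520000 > 0, so there are three distinct real roots. p(1) = -200 and p(2) = 129 have opposite signs, so a root lies in (1, 2); Newton's method refines it to λ ≈ 1.5734. p(10) = 25 and p(11) = -240 have opposite signs, so a root lies in (10, 11); Newton's method refines it to λ ≈ 10.1012. p(39) = -352 and p(40) = 775 have opposite signs, so a root lies in (39, 40); Newton's method refines it to λ ≈ 39.3254. Check (Vieta): the three roots sum to 51, matching tr M = 51.
So the eigenvalues of A^T A are ≈ 1.5734, 10.1012, 39.3254 (all ≥ 0, as they must be for A^T A). The largest is λ_max ≈ 39.3254, hence ||A||_2 = sqrt(λ_max) ≈ 6.271.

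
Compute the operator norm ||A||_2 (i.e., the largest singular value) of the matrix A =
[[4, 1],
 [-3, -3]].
||A||_2 = sqrt((35 + sqrt(901))/2) ≈ 5.7016 (= sqrt(largest eigenvalue of A^T A))

||A||_2 = sigma_max(A) = sqrt(lambda_max(A^T A)). Form the symmetric matrix M = A^T A =
[[25, 13],
 [13, 10]].
Its characteristic polynomial (trace, determinant of M give the coefficients) is
  p(λ) = det(λ I - M) = λ^2 - 35λ + 81.
For λ^2 - 35λ + 81 the discriminant is 901. It is nonnegative but not a perfect square, so the roots are real and irrational: λ = (35 ± sqrt(901))/2 ≈ 32.5083, 2.4917.
So the eigenvalues of A^T A are ≈ 2.4917, 32.5083 (all ≥ 0, as they must be for A^T A). The largest is λ_max = (35 + sqrt(901))/2 ≈ 32.5083, hence ||A||_2 = sqrt(λ_max) = sqrt((35 + sqrt(901))/2) ≈ 5.7016.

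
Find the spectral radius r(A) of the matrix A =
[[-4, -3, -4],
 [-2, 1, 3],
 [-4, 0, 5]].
r(A) ≈ 7.1484

The eigenvalues of A are the roots of its characteristic polynomial. With M = A (coefficients from the trace, the sum of principal 2x2 minors, and det A):
  p(λ) = det(λ I - M) = λ^3 - 2λ^2 - 41λ + 30.
No integer candidate from the rational root theorem (±divisors of 30) is a root, so the roots are irrational. The cubic discriminant is Δ = 303348 > 0, so there are three distinct real roots. p(-6) = -12 and p(-5) = 60 have opposite signs, so a root lies in (-6, -5); Newton's method refines it to λ ≈ -5.8641. p(0) = 30 and p(1) = -12 have opposite signs, so a root lies in (0, 1); Newton's method refines it to λ ≈ 0.7157. p(7) = -12 and p(8) = 86 have opposite signs, so a root lies in (7, 8); Newton's method refines it to λ ≈ 7.1484. Check (Vieta): the three roots sum to 2, matching tr M = 2.
Thus the eigenvalues (to 4 decimals) are -5.8641 (modulus 5.8641); 0.7157 (modulus 0.7157); 7.1484 (modulus 7.1484). The spectral radius is the largest modulus: r(A) ≈ 7.1484. (Cross-check: r(A) ≤ ||A||_2 ≈ 7.5634; equality holds whenever A is normal, though it can also hold for some non-normal A.)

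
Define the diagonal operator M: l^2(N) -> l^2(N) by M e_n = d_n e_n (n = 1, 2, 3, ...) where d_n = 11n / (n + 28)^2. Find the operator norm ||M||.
||M|| = 11/112 (attained at n = 28)

For M diagonal, ||M|| = sup_n |d_n|. Treat f(x) = 11x / (x + 28)^2 for real x > 0. By the quotient rule, f'(x) = 11(28 - x)/(x + 28)^3, which is positive for x < 28 and negative for x > 28. So f has a unique maximum at x = 28, and since 28 is a positive integer, the supremum over n ≥ 1 is attained at n = 28: d_28 = 11·28/(28 + 28)^2 = 11·28/3136 = 11/112. Hence ||M|| = 11/112.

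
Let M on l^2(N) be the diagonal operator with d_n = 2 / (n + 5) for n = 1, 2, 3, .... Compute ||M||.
||M|| = 1/3 (attained at n = 1)

For M diagonal, ||M|| = sup_n |d_n| = sup_n 2/(n + 5). This is positive and strictly decreasing in n, so the supremum is attained at n = 1: d_1 = 2/(1 + 5) = 1/3. Hence ||M|| = 1/3.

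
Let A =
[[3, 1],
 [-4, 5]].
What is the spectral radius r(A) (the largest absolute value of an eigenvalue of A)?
r(A) = sqrt(19) ≈ 4.3589

The eigenvalues of A are the roots of its characteristic polynomial. With M = A (coefficients from the trace and determinant):
  p(λ) = det(λ I - M) = λ^2 - 8λ + 19.
For λ^2 - 8λ + 19 the discriminant is -12. It is negative, so the roots are the complex-conjugate pair λ = 4 ± (sqrt(12)/2) i ≈ 4 ± 1.7321i. For a conjugate pair the product of the roots equals the constant term, so |λ|^2 = 19 and |λ| = sqrt(19) ≈ 4.3589.
Thus the eigenvalues (to 4 decimals) are 4 ± 1.7321i (modulus 4.3589). The spectral radius is the largest modulus: r(A) = sqrt(19) ≈ 4.3589. (Cross-check: r(A) ≤ ||A||_2 ≈ 6.5198; equality holds whenever A is normal, though it can also hold for some non-normal A.)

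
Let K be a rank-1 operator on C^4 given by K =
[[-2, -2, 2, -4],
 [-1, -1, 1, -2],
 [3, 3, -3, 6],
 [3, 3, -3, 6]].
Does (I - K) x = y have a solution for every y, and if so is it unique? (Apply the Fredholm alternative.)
(I - K) is invertible (det(I - K) = 1 ≠ 0), so for every y in C^4 the equation (I - K) x = y has a unique solution.

K has rank 1, so it is an outer product K = u v^T: every row of K is a multiple of one row vector. Reading off the entries, u = (2, 1, -3, -3) and v = (-1, -1, 1, -2) (row i of K equals u_i·v^T). A rank-one matrix u v^T satisfies K u = u (v·u) and kills the (3)-dimensional subspace v^⊥, so its characteristic polynomial is lambda^3 (lambda - v·u) with v·u = tr K = 0. Hence the eigenvalues of I - K are 1 (multiplicity 3) and 1 - (0) = 1, so det(I - K) = 1. (Direct check: I - K =
[[3, 2, -2, 4],
 [1, 2, -1, 2],
 [-3, -3, 4, -6],
 [-3, -3, 3, -5]]
has determinant 1.) The finite-dimensional Fredholm alternative says: either (I - K) is invertible, or ker(I - K) ≠ {0} and then range(I - K) = ker((I - K)^*)^⊥, with dim ker(I - K) = dim ker((I - K)^*). Since det(I - K) ≠ 0, 1 is not an eigenvalue of K and ker(I - K) = {0}, so we are in the first case: for every y there is a unique x = (I - K)^(-1) y. Explicitly, by the Sherman–Morrison formula, (I - u v^T)^(-1) = I + u v^T/(1 - v·u), i.e. (I - K)^(-1) = I + K.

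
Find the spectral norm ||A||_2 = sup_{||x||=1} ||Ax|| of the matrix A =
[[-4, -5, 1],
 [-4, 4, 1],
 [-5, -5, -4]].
||A||_2 ≈ 9.8544 (= sqrt(largest eigenvalue of A^T A))

||A||_2 = sigma_max(A) = sqrt(lambda_max(A^T A)). Form the symmetric matrix M = A^T A =
[[57, 29, 12],
 [29, 66, 19],
 [12, 19, 18]].
Its characteristic polynomial (trace, sum of principal 2x2 minors, determinant of M give the coefficients) is
  p(λ) = det(λ I - M) = λ^3 - 141λ^2 + 4630λ - 35721.
No integer candidate from the rational root theorem (±divisors of 35721) is a root, so the roots are irrational. The cubic discriminant is Δ = 13943793569 > 0, so there are three distinct real roots. p(11) = -521 and p(12) = 1263 have opposite signs, so a root lies in (11, 12); Newton's method refines it to λ ≈ 11.28. p(32) = 823 and p(33) = -543 have opposite signs, so a root lies in (32, 33); Newton's method refines it to λ ≈ 32.61. p(97) = -607 and p(98) = 5047 have opposite signs, so a root lies in (97, 98); Newton's method refines it to λ ≈ 97.11. Check (Vieta): the three roots sum to 141, matching tr M = 141.
So the eigenvalues of A^T A are ≈ 11.28, 32.61, 97.11 (all ≥ 0, as they must be for A^T A). The largest is λ_max ≈ 97.11, hence ||A||_2 = sqrt(λ_max) ≈ 9.8544.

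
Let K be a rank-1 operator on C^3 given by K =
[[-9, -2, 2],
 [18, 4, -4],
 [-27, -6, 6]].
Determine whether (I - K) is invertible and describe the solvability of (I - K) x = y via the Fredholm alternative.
(I - K) is singular (det(I - K) = 0, i.e. 1 ∈ sigma(K)). (I - K) x = y is solvable iff y ⊥ ker((I - K)^*) = span{(-9, -2, 2)}, i.e. iff -9y_1 - 2y_2 + 2y_3 = 0. When solvable, the solutions are x = y + c·(1, -2, 3), c arbitrary (ker(I - K) = span{(1, -2, 3)}, dimension 1).

K has rank 1, so it is an outer product K = u v^T: every row of K is a multiple of one row vector. Reading off the entries, u = (1, -2, 3) and v = (-9, -2, 2) (row i of K equals u_i·v^T). A rank-one matrix u v^T satisfies K u = u (v·u) and kills the (2)-dimensional subspace v^⊥, so its characteristic polynomial is lambda^2 (lambda - v·u) with v·u = tr K = 1. Hence the eigenvalues of I - K are 1 (multiplicity 2) and 1 - (1) = 0, so det(I - K) = 0. (Direct check: I - K =
[[10, 2, -2],
 [-18, -3, 4],
 [27, 6, -5]]
has determinant 0.) So 1 is an eigenvalue of K and (I - K) is not invertible. The finite-dimensional Fredholm alternative says: either (I - K) is invertible, or ker(I - K) ≠ {0} and then range(I - K) = ker((I - K)^*)^⊥, with dim ker(I - K) = dim ker((I - K)^*). We are in the second case, so we need both kernels. Kernel of I - K: (I - K) u = u - u (v·u) = u - u = 0, so ker(I - K) = span{u} = span{(1, -2, 3)} (it is exactly 1-dimensional because rank(I - K) = 2). Kernel of the adjoint: K is real, so (I - K)^* = I - K^T = I - v u^T, and (I - v u^T) v = v - v (u·v) = 0; hence ker((I - K)^*) = span{v} = span{(-9, -2, 2)}. Therefore (I - K) x = y is solvable iff <y, v> = 0, i.e. iff -9y_1 - 2y_2 + 2y_3 = 0. When this holds, K y = u (v·y) = 0, so (I - K) y = y and x = y is a particular solution; the full solution set is the line x = y + c·u = y + c·(1, -2, 3), c ∈ C.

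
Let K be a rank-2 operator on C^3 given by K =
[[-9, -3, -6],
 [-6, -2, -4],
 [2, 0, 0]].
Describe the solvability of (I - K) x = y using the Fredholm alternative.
(I - K) is invertible (det(I - K) = 24 ≠ 0), so for every y in C^3 the equation (I - K) x = y has a unique solution.

K has rank 2 and factors as K = U V^T = u1 v1^T + u2 v2^T with u1 = (3, 2, 0), v1 = (-3, -1, -2), u2 = (0, 0, -2), v2 = (-1, 0, 0) (multiplying out reproduces the displayed K). The nonzero eigenvalues of U V^T coincide with those of the 2 x 2 matrix G = V^T U = [[v1·u1, v1·u2], [v2·u1, v2·u2]] = [[-11, 4], [-3, 0]], and by the Sylvester determinant identity det(I_3 - U V^T) = det(I_2 - V^T U) = det([[12, -4], [3, 1]]) = (12)(1) - (-4)(3) = 24. (Direct check: I - K =
[[10, 3, 6],
 [6, 3, 4],
 [-2, 0, 1]]
has determinant 24.) The finite-dimensional Fredholm alternative says: either (I - K) is invertible, or ker(I - K) ≠ {0} and then range(I - K) = ker((I - K)^*)^⊥, with dim ker(I - K) = dim ker((I - K)^*). Since det(I - K) ≠ 0, 1 is not an eigenvalue of K and ker(I - K) = {0}, so we are in the first case: for every y there is a unique x = (I - K)^(-1) y. (Explicitly, by the Woodbury identity, (I - U V^T)^(-1) = I + U (I_2 - G)^(-1) V^T.)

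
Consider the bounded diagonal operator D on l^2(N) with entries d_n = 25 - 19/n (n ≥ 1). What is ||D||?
||D|| = 25

For a diagonal operator on l^2 with entries d_n, ||D|| = sup_n |d_n|. Here d_1 = 6, d_2 = 31/2, ..., and d_n = 25 - 19/n increases monotonically toward 25. All terms lie in [6, 25), so |d_n| = d_n and the supremum is the limit 25, which is not attained by any individual d_n. Hence ||D|| = 25.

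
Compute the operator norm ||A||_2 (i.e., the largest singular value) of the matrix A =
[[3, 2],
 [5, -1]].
||A||_2 = sqrt((39 + sqrt(845))/2) ≈ 5.8339 (= sqrt(largest eigenvalue of A^T A))

||A||_2 = sigma_max(A) = sqrt(lambda_max(A^T A)). Form the symmetric matrix M = A^T A =
[[34, 1],
 [1, 5]].
Its characteristic polynomial (trace, determinant of M give the coefficients) is
  p(λ) = det(λ I - M) = λ^2 - 39λ + 169.
For λ^2 - 39λ + 169 the discriminant is 845. It is nonnegative but not a perfect square, so the roots are real and irrational: λ = (39 ± sqrt(845))/2 ≈ 34.0344, 4.9656.
So the eigenvalues of A^T A are ≈ 4.9656, 34.0344 (all ≥ 0, as they must be for A^T A). The largest is λ_max = (39 + sqrt(845))/2 ≈ 34.0344, hence ||A||_2 = sqrt(λ_max) = sqrt((39 + sqrt(845))/2) ≈ 5.8339.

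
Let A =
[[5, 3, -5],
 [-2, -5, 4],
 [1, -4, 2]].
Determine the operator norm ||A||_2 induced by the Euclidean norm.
||A||_2 ≈ 10.386 (= sqrt(largest eigenvalue of A^T A))

||A||_2 = sigma_max(A) = sqrt(lambda_max(A^T A)). Form the symmetric matrix M = A^T A =
[[30, 21, -31],
 [21, 50, -43],
 [-31, -43, 45]].
Its characteristic polynomial (trace, sum of principal 2x2 minors, determinant of M give the coefficients) is
  p(λ) = det(λ I - M) = λ^3 - 125λ^2 + 1849λ - 121.
No integer candidate from the rational root theorem (±divisors of 121) is a root, so the roots are irrational. The cubic discriminant is Δ = 27690995872 > 0, so there are three distinct real roots. p(0) = -121 and p(1) = 1604 have opposite signs, so a root lies in (0, 1); Newton's method refines it to λ ≈ 0.0657. p(17) = 100 and p(18) = -1507 have opposite signs, so a root lies in (17, 18); Newton's method refines it to λ ≈ 17.065. p(107) = -8360 and p(108) = 1283 have opposite signs, so a root lies in (107, 108); Newton's method refines it to λ ≈ 107.8693. Check (Vieta): the three roots sum to 125, matching tr M = 125.
So the eigenvalues of A^T A are ≈ 0.0657, 17.065, 107.8693 (all ≥ 0, as they must be for A^T A). The largest is λ_max ≈ 107.8693, hence ||A||_2 = sqrt(λ_max) ≈ 10.386.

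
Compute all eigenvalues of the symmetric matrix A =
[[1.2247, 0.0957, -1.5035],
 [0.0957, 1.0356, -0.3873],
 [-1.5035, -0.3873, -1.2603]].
sigma(A) ≈ {-2, 1, 2}

A is real symmetric, so its spectrum consists of real eigenvalues. Expanding the characteristic polynomial of the displayed matrix gives
  det(λ I - A) = p(λ) = λ^3 + (-1)λ^2 + (-4)λ + (4).
Solving p(λ) = 0 yields eigenvalues ≈ -2, 1, 2. (A is shown rounded to 4 decimals, so these recover the underlying integer eigenvalues to within that precision.)
Verification: the trace of A = 1 equals the sum of eigenvalues 1, and det(A) ≈ -4.0001 matches the eigenvalue product -4.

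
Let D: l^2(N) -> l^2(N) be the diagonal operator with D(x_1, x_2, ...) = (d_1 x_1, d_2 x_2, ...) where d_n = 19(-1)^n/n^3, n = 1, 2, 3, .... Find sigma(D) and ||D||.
sigma(D) = {19(-1)^n/n^3 : n ≥ 1} ∪ {0}; ||D|| = 19

A bounded diagonal operator on l^2 with diagonal entries d_n has spectrum equal to the closure of {d_n : n ≥ 1}: every d_n is an eigenvalue (with eigenvector e_n), so {d_n} ⊂ sigma(D); the spectrum is closed, so its closure is too; and for lambda not in the closure, (D - lambda I) has bounded inverse (the diagonal entries 1/(d_n - lambda) are bounded). For our sequence d_n = 19(-1)^n/n^3, n = 1, 2, 3, ...:
  - {d_n} = {19(-1)^n/n^3 : n ≥ 1}; the only limit point is 0
  - closure = {19(-1)^n/n^3 : n ≥ 1} ∪ {0}
For the norm: a diagonal operator has ||D|| = sup_n |d_n|. Here |d_n| = 19/n^3 is decreasing, so sup_n |d_n| = |d_1| = 19. So ||D|| = 19.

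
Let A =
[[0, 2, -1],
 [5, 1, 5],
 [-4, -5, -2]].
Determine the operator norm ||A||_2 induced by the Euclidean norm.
||A||_2 ≈ 9.1247 (= sqrt(largest eigenvalue of A^T A))

||A||_2 = sigma_max(A) = sqrt(lambda_max(A^T A)). Form the symmetric matrix M = A^T A =
[[41, 25, 33],
 [25, 30, 13],
 [33, 13, 30]].
Its characteristic polynomial (trace, sum of principal 2x2 minors, determinant of M give the coefficients) is
  p(λ) = det(λ I - M) = λ^3 - 101λ^2 + 1477λ - 1.
No integer candidate from the rational root theorem (±divisors of 1) is a root, so the roots are irrational. The cubic discriminant is Δ = 9363867952 > 0, so there are three distinct real roots. p(0) = -1 and p(1) = 1376 have opposite signs, so a root lies in (0, 1); Newton's method refines it to λ ≈ 0.0007. p(17) = 832 and p(18) = -307 have opposite signs, so a root lies in (17, 18); Newton's method refines it to λ ≈ 17.7386. p(83) = -1412 and p(84) = 4115 have opposite signs, so a root lies in (83, 84); Newton's method refines it to λ ≈ 83.2607. Check (Vieta): the three roots sum to 101, matching tr M = 101.
So the eigenvalues of A^T A are ≈ 0.0007, 17.7386, 83.2607 (all ≥ 0, as they must be for A^T A). The largest is λ_max ≈ 83.2607, hence ||A||_2 = sqrt(λ_max) ≈ 9.1247.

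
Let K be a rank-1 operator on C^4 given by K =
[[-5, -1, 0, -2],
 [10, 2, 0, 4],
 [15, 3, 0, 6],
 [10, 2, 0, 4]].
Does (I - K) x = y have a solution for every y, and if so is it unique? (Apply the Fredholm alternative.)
(I - K) is singular (det(I - K) = 0, i.e. 1 ∈ sigma(K)). (I - K) x = y is solvable iff y ⊥ ker((I - K)^*) = span{(-5, -1, 0, -2)}, i.e. iff -5y_1 - y_2 - 2y_4 = 0. When solvable, the solutions are x = y + c·(1, -2, -3, -2), c arbitrary (ker(I - K) = span{(1, -2, -3, -2)}, dimension 1).

K has rank 1, so it is an outer product K = u v^T: every row of K is a multiple of one row vector. Reading off the entries, u = (1, -2, -3, -2) and v = (-5, -1, 0, -2) (row i of K equals u_i·v^T). A rank-one matrix u v^T satisfies K u = u (v·u) and kills the (3)-dimensional subspace v^⊥, so its characteristic polynomial is lambda^3 (lambda - v·u) with v·u = tr K = 1. Hence the eigenvalues of I - K are 1 (multiplicity 3) and 1 - (1) = 0, so det(I - K) = 0. (Direct check: I - K =
[[6, 1, 0, 2],
 [-10, -1, 0, -4],
 [-15, -3, 1, -6],
 [-10, -2, 0, -3]]
has determinant 0.) So 1 is an eigenvalue of K and (I - K) is not invertible. The finite-dimensional Fredholm alternative says: either (I - K) is invertible, or ker(I - K) ≠ {0} and then range(I - K) = ker((I - K)^*)^⊥, with dim ker(I - K) = dim ker((I - K)^*). We are in the second case, so we need both kernels. Kernel of I - K: (I - K) u = u - u (v·u) = u - u = 0, so ker(I - K) = span{u} = span{(1, -2, -3, -2)} (it is exactly 1-dimensional because rank(I - K) = 3). Kernel of the adjoint: K is real, so (I - K)^* = I - K^T = I - v u^T, and (I - v u^T) v = v - v (u·v) = 0; hence ker((I - K)^*) = span{v} = span{(-5, -1, 0, -2)}. Therefore (I - K) x = y is solvable iff <y, v> = 0, i.e. iff -5y_1 - y_2 - 2y_4 = 0. When this holds, K y = u (v·y) = 0, so (I - K) y = y and x = y is a particular solution; the full solution set is the line x = y + c·u = y + c·(1, -2, -3, -2), c ∈ C.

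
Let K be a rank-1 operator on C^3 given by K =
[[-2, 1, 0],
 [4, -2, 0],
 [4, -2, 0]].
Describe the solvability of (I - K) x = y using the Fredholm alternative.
(I - K) is invertible (det(I - K) = 5 ≠ 0), so for every y in C^3 the equation (I - K) x = y has a unique solution.

K has rank 1, so it is an outer product K = u v^T: every row of K is a multiple of one row vector. Reading off the entries, u = (1, -2, -2) and v = (-2, 1, 0) (row i of K equals u_i·v^T). A rank-one matrix u v^T satisfies K u = u (v·u) and kills the (2)-dimensional subspace v^⊥, so its characteristic polynomial is lambda^2 (lambda - v·u) with v·u = tr K = -4. Hence the eigenvalues of I - K are 1 (multiplicity 2) and 1 - (-4) = 5, so det(I - K) = 5. (Direct check: I - K =
[[3, -1, 0],
 [-4, 3, 0],
 [-4, 2, 1]]
has determinant 5.) The finite-dimensional Fredholm alternative says: either (I - K) is invertible, or ker(I - K) ≠ {0} and then range(I - K) = ker((I - K)^*)^⊥, with dim ker(I - K) = dim ker((I - K)^*). Since det(I - K) ≠ 0, 1 is not an eigenvalue of K and ker(I - K) = {0}, so we are in the first case: for every y there is a unique x = (I - K)^(-1) y. Explicitly, by the Sherman–Morrison formula, (I - u v^T)^(-1) = I + u v^T/(1 - v·u), i.e. (I - K)^(-1) = I + K/(5).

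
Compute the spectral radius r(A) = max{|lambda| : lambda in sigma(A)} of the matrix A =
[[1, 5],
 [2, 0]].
r(A) = (1 + sqrt(41))/2 ≈ 3.7016

The eigenvalues of A are the roots of its characteristic polynomial. With M = A (coefficients from the trace and determinant):
  p(λ) = det(λ I - M) = λ^2 - λ - 10.
For λ^2 - λ - 10 the discriminant is 41. It is nonnegative but not a perfect square, so the roots are real and irrational: λ = (1 ± sqrt(41))/2 ≈ 3.7016, -2.7016.
Thus the eigenvalues (to 4 decimals) are 3.7016 (modulus 3.7016); -2.7016 (modulus 2.7016). The spectral radius is the largest modulus: r(A) = (1 + sqrt(41))/2 ≈ 3.7016. (Cross-check: r(A) ≤ ||A||_2 ≈ 5.1167; equality holds whenever A is normal, though it can also hold for some non-normal A.)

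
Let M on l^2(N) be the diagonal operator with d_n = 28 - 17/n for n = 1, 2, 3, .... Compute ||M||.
||M|| = 28

For a diagonal operator on l^2 with entries d_n, ||M|| = sup_n |d_n|. Here d_1 = 11, d_2 = 39/2, ..., and d_n = 28 - 17/n increases monotonically toward 28. All terms lie in [11, 28), so |d_n| = d_n and the supremum is the limit 28, which is not attained by any individual d_n. Hence ||M|| = 28.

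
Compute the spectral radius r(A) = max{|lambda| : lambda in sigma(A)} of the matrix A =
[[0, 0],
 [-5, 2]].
r(A) = 2

The eigenvalues of A are the roots of its characteristic polynomial. With M = A (coefficients from the trace and determinant):
  p(λ) = det(λ I - M) = λ^2 - 2λ.
For λ^2 - 2λ the discriminant is 4. It is a perfect square (2^2), so the roots are rational: λ = (2 ± 2)/2 = 2, 0.
Thus the eigenvalues (to 4 decimals) are 2 (modulus 2); 0 (modulus 0). The spectral radius is the largest modulus: r(A) = 2. (Cross-check: r(A) ≤ ||A||_2 ≈ 5.3852; equality holds whenever A is normal, though it can also hold for some non-normal A.)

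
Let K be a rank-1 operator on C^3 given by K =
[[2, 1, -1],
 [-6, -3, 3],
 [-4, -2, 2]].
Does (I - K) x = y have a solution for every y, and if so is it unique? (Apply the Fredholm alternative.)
(I - K) is singular (det(I - K) = 0, i.e. 1 ∈ sigma(K)). (I - K) x = y is solvable iff y ⊥ ker((I - K)^*) = span{(2, 1, -1)}, i.e. iff 2y_1 + y_2 - y_3 = 0. When solvable, the solutions are x = y + c·(1, -3, -2), c arbitrary (ker(I - K) = span{(1, -3, -2)}, dimension 1).

K has rank 1, so it is an outer product K = u v^T: every row of K is a multiple of one row vector. Reading off the entries, u = (1, -3, -2) and v = (2, 1, -1) (row i of K equals u_i·v^T). A rank-one matrix u v^T satisfies K u = u (v·u) and kills the (2)-dimensional subspace v^⊥, so its characteristic polynomial is lambda^2 (lambda - v·u) with v·u = tr K = 1. Hence the eigenvalues of I - K are 1 (multiplicity 2) and 1 - (1) = 0, so det(I - K) = 0. (Direct check: I - K =
[[-1, -1, 1],
 [6, 4, -3],
 [4, 2, -1]]
has determinant 0.) So 1 is an eigenvalue of K and (I - K) is not invertible. The finite-dimensional Fredholm alternative says: either (I - K) is invertible, or ker(I - K) ≠ {0} and then range(I - K) = ker((I - K)^*)^⊥, with dim ker(I - K) = dim ker((I - K)^*). We are in the second case, so we need both kernels. Kernel of I - K: (I - K) u = u - u (v·u) = u - u = 0, so ker(I - K) = span{u} = span{(1, -3, -2)} (it is exactly 1-dimensional because rank(I - K) = 2). Kernel of the adjoint: K is real, so (I - K)^* = I - K^T = I - v u^T, and (I - v u^T) v = v - v (u·v) = 0; hence ker((I - K)^*) = span{v} = span{(2, 1, -1)}. Therefore (I - K) x = y is solvable iff <y, v> = 0, i.e. iff 2y_1 + y_2 - y_3 = 0. When this holds, K y = u (v·y) = 0, so (I - K) y = y and x = y is a particular solution; the full solution set is the line x = y + c·u = y + c·(1, -3, -2), c ∈ C.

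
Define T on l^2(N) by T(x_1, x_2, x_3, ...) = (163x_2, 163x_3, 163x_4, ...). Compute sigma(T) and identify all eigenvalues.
sigma(T) = closed disk {z in C : |z| ≤ 163}; sigma_p(T) = open disk {z in C : |z| < 163}

Note T = 163·V where V is the unit left shift (V x)_k = x_{k+1}; so sigma(T) = 163·sigma(V) and ||T|| = 163||V||. ||T x||^2 = 26569sum_{k≥2} |x_k|^2 ≤ 26569||x||^2, with equality on {x : x_1 = 0}, so ||T|| = 163. For any lambda with |lambda| < 163, set r = lambda/163 (|r| < 1); the vector x = (1, r, r^2, ...) is in l^2 and satisfies T x = 163(r, r^2, ...) = lambda x, so lambda is an eigenvalue. On the boundary |lambda| = 163 the geometric series diverges, so no l^2 eigenvector exists, but these lambda lie in the approximate point spectrum. Hence sigma(T) is the closed disk of radius 163 and sigma_p(T) is the open disk.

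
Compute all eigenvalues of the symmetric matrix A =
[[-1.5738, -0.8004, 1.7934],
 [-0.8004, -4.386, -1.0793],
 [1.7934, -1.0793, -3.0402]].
sigma(A) ≈ {-5, -4, 0}

A is real symmetric, so its spectrum consists of real eigenvalues. Expanding the characteristic polynomial of the displayed matrix gives
  det(λ I - A) = p(λ) = λ^3 + (9)λ^2 + (20)λ + (0).
Solving p(λ) = 0 yields eigenvalues ≈ -5, -4, 0. (A is shown rounded to 4 decimals, so these recover the underlying integer eigenvalues to within that precision.)
Verification: the trace of A = -9 equals the sum of eigenvalues -9, and det(A) ≈ 0.0006 matches the eigenvalue product 0.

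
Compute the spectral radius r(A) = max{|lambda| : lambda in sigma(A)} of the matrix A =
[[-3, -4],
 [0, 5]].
r(A) = 5

The eigenvalues of A are the roots of its characteristic polynomial. With M = A (coefficients from the trace and determinant):
  p(λ) = det(λ I - M) = λ^2 - 2λ - 15.
For λ^2 - 2λ - 15 the discriminant is 64. It is a perfect square (8^2), so the roots are rational: λ = (2 ± 8)/2 = 5, -3.
Thus the eigenvalues (to 4 decimals) are 5 (modulus 5); -3 (modulus 3). The spectral radius is the largest modulus: r(A) = 5. (Cross-check: r(A) ≤ ||A||_2 ≈ 6.7082; equality holds whenever A is normal, though it can also hold for some non-normal A.)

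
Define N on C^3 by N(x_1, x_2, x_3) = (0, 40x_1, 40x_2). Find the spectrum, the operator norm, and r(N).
sigma(N) = {0}; ||N|| = 40; r(N) = 0. (N is nilpotent with N^3 = 0.)

On C^3, N is a strictly lower-triangular matrix with 40 on the subdiagonal and zeros elsewhere, so its characteristic polynomial is lambda^3 and every eigenvalue is 0: sigma(N) = {0}. For the operator norm, N e_i = 40e_{i+1} for i = 1, ..., 2 and N e_3 = 0, so the singular values of N are 40 (with multiplicity 2) and 0; hence ||N|| = 40. The spectral radius r(N) = max|lambda| = 0. Note ||N|| > r(N) — characteristic of non-normal nilpotent operators. Indeed N^3 = 0.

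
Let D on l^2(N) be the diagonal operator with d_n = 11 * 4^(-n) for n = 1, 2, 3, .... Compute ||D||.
||D|| = 11/4 (attained at n = 1)

For D diagonal, ||D|| = sup_n |d_n|. The sequence d_n = 11 * 4^(-n) is positive and strictly decreasing (ratio 4^(-1) < 1), so the supremum is d_1 = 11/4. Hence ||D|| = 11/4.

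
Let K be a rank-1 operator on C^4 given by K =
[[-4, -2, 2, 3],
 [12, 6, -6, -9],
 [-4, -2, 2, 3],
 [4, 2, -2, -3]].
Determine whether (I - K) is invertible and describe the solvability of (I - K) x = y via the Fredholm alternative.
(I - K) is singular (det(I - K) = 0, i.e. 1 ∈ sigma(K)). (I - K) x = y is solvable iff y ⊥ ker((I - K)^*) = span{(-4, -2, 2, 3)}, i.e. iff -4y_1 - 2y_2 + 2y_3 + 3y_4 = 0. When solvable, the solutions are x = y + c·(1, -3, 1, -1), c arbitrary (ker(I - K) = span{(1, -3, 1, -1)}, dimension 1).

K has rank 1, so it is an outer product K = u v^T: every row of K is a multiple of one row vector. Reading off the entries, u = (1, -3, 1, -1) and v = (-4, -2, 2, 3) (row i of K equals u_i·v^T). A rank-one matrix u v^T satisfies K u = u (v·u) and kills the (3)-dimensional subspace v^⊥, so its characteristic polynomial is lambda^3 (lambda - v·u) with v·u = tr K = 1. Hence the eigenvalues of I - K are 1 (multiplicity 3) and 1 - (1) = 0, so det(I - K) = 0. (Direct check: I - K =
[[5, 2, -2, -3],
 [-12, -5, 6, 9],
 [4, 2, -1, -3],
 [-4, -2, 2, 4]]
has determinant 0.) So 1 is an eigenvalue of K and (I - K) is not invertible. The finite-dimensional Fredholm alternative says: either (I - K) is invertible, or ker(I - K) ≠ {0} and then range(I - K) = ker((I - K)^*)^⊥, with dim ker(I - K) = dim ker((I - K)^*). We are in the second case, so we need both kernels. Kernel of I - K: (I - K) u = u - u (v·u) = u - u = 0, so ker(I - K) = span{u} = span{(1, -3, 1, -1)} (it is exactly 1-dimensional because rank(I - K) = 3). Kernel of the adjoint: K is real, so (I - K)^* = I - K^T = I - v u^T, and (I - v u^T) v = v - v (u·v) = 0; hence ker((I - K)^*) = span{v} = span{(-4, -2, 2, 3)}. Therefore (I - K) x = y is solvable iff <y, v> = 0, i.e. iff -4y_1 - 2y_2 + 2y_3 + 3y_4 = 0. When this holds, K y = u (v·y) = 0, so (I - K) y = y and x = y is a particular solution; the full solution set is the line x = y + c·u = y + c·(1, -3, 1, -1), c ∈ C.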